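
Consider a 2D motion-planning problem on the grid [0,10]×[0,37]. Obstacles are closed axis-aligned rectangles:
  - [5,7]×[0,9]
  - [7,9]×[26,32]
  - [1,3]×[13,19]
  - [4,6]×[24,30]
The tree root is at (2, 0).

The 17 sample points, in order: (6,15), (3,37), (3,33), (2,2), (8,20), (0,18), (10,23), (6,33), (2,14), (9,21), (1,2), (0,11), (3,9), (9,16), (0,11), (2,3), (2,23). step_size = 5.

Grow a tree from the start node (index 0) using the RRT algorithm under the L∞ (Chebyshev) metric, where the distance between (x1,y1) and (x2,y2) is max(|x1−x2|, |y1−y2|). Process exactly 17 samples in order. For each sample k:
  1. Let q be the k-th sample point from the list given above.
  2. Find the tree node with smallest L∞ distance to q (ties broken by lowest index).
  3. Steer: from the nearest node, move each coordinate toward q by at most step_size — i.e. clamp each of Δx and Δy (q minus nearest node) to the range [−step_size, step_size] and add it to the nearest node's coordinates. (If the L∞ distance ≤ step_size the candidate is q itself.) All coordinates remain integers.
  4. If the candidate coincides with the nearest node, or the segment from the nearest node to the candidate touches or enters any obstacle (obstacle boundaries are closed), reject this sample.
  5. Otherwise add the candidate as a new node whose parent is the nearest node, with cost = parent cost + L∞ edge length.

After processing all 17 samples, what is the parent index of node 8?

Parent of node 8: 2

1. q=(6,15) nearest=0 d=15 new=(6,5) → blocked by [5,7]×[0,9], reject
2. q=(3,37) nearest=0 d=37 new=(3,5) → add node 1 parent=0 cost=5
3. q=(3,33) nearest=1 d=28 new=(3,10) → add node 2 parent=1 cost=10
4. q=(2,2) nearest=0 d=2 new=(2,2) → add node 3 parent=0 cost=2
5. q=(8,20) nearest=2 d=10 new=(8,15) → add node 4 parent=2 cost=15
6. q=(0,18) nearest=2 d=8 new=(0,15) → blocked by [1,3]×[13,19], reject
7. q=(10,23) nearest=4 d=8 new=(10,20) → add node 5 parent=4 cost=20
8. q=(6,33) nearest=5 d=13 new=(6,25) → blocked by [4,6]×[24,30], reject
9. q=(2,14) nearest=2 d=4 new=(2,14) → blocked by [1,3]×[13,19], reject
10. q=(9,21) nearest=5 d=1 new=(9,21) → add node 6 parent=5 cost=21
11. q=(1,2) nearest=3 d=1 new=(1,2) → add node 7 parent=3 cost=3
12. q=(0,11) nearest=2 d=3 new=(0,11) → add node 8 parent=2 cost=13
13. q=(3,9) nearest=2 d=1 new=(3,9) → add node 9 parent=2 cost=11
14. q=(9,16) nearest=4 d=1 new=(9,16) → add node 10 parent=4 cost=16
15. q=(0,11) nearest=8 d=0 → coincident, reject
16. q=(2,3) nearest=3 d=1 new=(2,3) → add node 11 parent=3 cost=3
17. q=(2,23) nearest=6 d=7 new=(4,23) → add node 12 parent=6 cost=26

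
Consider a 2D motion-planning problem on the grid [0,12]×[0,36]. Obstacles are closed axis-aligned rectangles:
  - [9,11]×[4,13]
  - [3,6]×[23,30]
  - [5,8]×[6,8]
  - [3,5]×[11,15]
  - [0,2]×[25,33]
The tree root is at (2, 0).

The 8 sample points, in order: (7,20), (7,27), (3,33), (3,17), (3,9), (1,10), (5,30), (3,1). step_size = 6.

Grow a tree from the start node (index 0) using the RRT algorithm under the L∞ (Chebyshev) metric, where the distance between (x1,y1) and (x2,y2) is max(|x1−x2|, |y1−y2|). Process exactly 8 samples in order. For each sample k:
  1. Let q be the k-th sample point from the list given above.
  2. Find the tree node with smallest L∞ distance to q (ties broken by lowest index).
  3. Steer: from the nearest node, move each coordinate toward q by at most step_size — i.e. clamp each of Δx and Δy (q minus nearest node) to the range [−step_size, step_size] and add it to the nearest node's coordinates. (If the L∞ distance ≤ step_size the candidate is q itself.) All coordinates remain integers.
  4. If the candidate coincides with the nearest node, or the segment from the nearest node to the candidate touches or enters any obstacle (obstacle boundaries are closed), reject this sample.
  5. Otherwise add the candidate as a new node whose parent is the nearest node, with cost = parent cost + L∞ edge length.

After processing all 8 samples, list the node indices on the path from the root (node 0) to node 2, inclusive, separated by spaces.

1. q=(7,20) nearest=0 d=20 new=(7,6) → blocked by [5,8]×[6,8], reject
2. q=(7,27) nearest=0 d=27 new=(7,6) → blocked by [5,8]×[6,8], reject
3. q=(3,33) nearest=0 d=33 new=(3,6) → add node 1 parent=0 cost=6
4. q=(3,17) nearest=1 d=11 new=(3,12) → blocked by [3,5]×[11,15], reject
5. q=(3,9) nearest=1 d=3 new=(3,9) → add node 2 parent=1 cost=9
6. q=(1,10) nearest=2 d=2 new=(1,10) → add node 3 parent=2 cost=11
7. q=(5,30) nearest=3 d=20 new=(5,16) → blocked by [3,5]×[11,15], reject
8. q=(3,1) nearest=0 d=1 new=(3,1) → add node 4 parent=0 cost=1

Path: 0 1 2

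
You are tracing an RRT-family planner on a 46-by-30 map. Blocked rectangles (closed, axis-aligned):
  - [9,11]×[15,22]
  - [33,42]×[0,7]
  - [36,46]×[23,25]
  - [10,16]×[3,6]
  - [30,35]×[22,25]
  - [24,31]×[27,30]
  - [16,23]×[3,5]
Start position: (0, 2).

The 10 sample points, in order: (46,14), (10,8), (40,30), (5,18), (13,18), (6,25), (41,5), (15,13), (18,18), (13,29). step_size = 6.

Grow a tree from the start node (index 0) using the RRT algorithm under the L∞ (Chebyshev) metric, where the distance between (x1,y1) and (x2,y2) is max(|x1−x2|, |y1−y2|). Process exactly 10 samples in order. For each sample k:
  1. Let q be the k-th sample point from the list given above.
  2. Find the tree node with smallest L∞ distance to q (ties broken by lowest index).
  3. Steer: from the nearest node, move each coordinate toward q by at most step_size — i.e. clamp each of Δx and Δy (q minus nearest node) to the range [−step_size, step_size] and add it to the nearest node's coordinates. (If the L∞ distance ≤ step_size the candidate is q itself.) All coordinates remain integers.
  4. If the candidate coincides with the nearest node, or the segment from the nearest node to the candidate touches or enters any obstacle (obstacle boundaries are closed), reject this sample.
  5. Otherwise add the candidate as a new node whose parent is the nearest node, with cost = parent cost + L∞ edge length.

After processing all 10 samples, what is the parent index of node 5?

Parent of node 5: 3

1. q=(46,14) nearest=0 d=46 new=(6,8) → add node 1 parent=0 cost=6
2. q=(10,8) nearest=1 d=4 new=(10,8) → add node 2 parent=1 cost=10
3. q=(40,30) nearest=2 d=30 new=(16,14) → add node 3 parent=2 cost=16
4. q=(5,18) nearest=1 d=10 new=(5,14) → add node 4 parent=1 cost=12
5. q=(13,18) nearest=3 d=4 new=(13,18) → add node 5 parent=3 cost=20
6. q=(6,25) nearest=5 d=7 new=(7,24) → blocked by [9,11]×[15,22], reject
7. q=(41,5) nearest=3 d=25 new=(22,8) → add node 6 parent=3 cost=22
8. q=(15,13) nearest=3 d=1 new=(15,13) → add node 7 parent=3 cost=17
9. q=(18,18) nearest=3 d=4 new=(18,18) → add node 8 parent=3 cost=20
10. q=(13,29) nearest=5 d=11 new=(13,24) → add node 9 parent=5 cost=26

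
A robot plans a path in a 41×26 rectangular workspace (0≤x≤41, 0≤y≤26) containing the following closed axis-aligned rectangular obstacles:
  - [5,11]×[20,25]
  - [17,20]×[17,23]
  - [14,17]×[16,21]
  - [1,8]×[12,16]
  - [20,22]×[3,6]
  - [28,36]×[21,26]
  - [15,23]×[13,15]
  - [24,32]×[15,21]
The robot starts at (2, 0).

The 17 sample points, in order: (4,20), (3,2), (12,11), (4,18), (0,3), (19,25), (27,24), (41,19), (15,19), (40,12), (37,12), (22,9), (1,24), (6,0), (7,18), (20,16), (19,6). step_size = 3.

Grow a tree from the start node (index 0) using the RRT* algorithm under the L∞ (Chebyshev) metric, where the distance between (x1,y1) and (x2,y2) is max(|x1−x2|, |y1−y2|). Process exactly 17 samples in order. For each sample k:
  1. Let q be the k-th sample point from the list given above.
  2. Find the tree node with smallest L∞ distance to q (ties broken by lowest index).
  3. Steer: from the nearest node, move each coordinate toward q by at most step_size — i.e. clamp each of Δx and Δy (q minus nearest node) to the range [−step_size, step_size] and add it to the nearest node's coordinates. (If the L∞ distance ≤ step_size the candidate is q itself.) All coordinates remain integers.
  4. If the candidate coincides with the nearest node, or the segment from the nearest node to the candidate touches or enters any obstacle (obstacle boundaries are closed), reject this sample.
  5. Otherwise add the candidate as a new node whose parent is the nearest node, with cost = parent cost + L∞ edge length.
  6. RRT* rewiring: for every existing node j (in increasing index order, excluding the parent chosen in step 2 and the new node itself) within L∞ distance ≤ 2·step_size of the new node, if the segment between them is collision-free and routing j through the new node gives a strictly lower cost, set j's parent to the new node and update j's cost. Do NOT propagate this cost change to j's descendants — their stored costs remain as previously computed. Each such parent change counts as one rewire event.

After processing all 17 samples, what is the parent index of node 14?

Parent of node 14: 10

1. q=(4,20) nearest=0 d=20 new=(4,3) → add node 1 parent=0 cost=3
2. q=(3,2) nearest=1 d=1 new=(3,2) → add node 2 parent=1 cost=4
3. q=(12,11) nearest=1 d=8 new=(7,6) → add node 3 parent=1 cost=6
4. q=(4,18) nearest=3 d=12 new=(4,9) → add node 4 parent=3 cost=9
5. q=(0,3) nearest=0 d=3 new=(0,3) → add node 5 parent=0 cost=3
6. q=(19,25) nearest=4 d=16 new=(7,12) → blocked by [1,8]×[12,16], reject
7. q=(27,24) nearest=3 d=20 new=(10,9) → add node 6 parent=3 cost=9
8. q=(41,19) nearest=6 d=31 new=(13,12) → add node 7 parent=6 cost=12
9. q=(15,19) nearest=7 d=7 new=(15,15) → blocked by [15,23]×[13,15], reject
10. q=(40,12) nearest=7 d=27 new=(16,12) → add node 8 parent=7 cost=15
11. q=(37,12) nearest=8 d=21 new=(19,12) → add node 9 parent=8 cost=18
12. q=(22,9) nearest=9 d=3 new=(22,9) → add node 10 parent=9 cost=21
13. q=(1,24) nearest=7 d=12 new=(10,15) → add node 11 parent=7 cost=15
14. q=(6,0) nearest=1 d=3 new=(6,0) → add node 12 parent=1 cost=6
15. q=(7,18) nearest=11 d=3 new=(7,18) → add node 13 parent=11 cost=18
16. q=(20,16) nearest=8 d=4 new=(19,15) → blocked by [15,23]×[13,15], reject
17. q=(19,6) nearest=10 d=3 new=(19,6) → add node 14 parent=10 cost=24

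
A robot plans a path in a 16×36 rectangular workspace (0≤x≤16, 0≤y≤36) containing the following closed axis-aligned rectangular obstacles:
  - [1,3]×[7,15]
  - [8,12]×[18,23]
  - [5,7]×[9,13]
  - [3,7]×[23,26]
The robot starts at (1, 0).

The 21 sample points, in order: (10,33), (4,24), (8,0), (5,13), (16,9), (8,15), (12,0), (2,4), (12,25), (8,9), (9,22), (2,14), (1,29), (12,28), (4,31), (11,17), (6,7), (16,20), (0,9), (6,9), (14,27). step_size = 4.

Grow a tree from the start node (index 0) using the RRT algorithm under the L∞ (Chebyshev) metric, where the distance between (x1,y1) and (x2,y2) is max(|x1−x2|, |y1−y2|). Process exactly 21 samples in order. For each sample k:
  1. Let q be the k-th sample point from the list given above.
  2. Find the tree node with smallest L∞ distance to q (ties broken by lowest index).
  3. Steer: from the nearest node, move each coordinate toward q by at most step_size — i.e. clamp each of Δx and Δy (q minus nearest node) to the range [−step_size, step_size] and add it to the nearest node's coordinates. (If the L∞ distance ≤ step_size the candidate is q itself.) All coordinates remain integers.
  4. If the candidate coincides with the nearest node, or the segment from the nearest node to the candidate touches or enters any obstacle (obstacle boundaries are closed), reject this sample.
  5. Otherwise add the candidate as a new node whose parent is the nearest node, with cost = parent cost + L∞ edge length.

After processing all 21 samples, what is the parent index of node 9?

Parent of node 9: 8

1. q=(10,33) nearest=0 d=33 new=(5,4) → add node 1 parent=0 cost=4
2. q=(4,24) nearest=1 d=20 new=(4,8) → add node 2 parent=1 cost=8
3. q=(8,0) nearest=1 d=4 new=(8,0) → add node 3 parent=1 cost=8
4. q=(5,13) nearest=2 d=5 new=(5,12) → blocked by [5,7]×[9,13], reject
5. q=(16,9) nearest=3 d=9 new=(12,4) → add node 4 parent=3 cost=12
6. q=(8,15) nearest=2 d=7 new=(8,12) → blocked by [5,7]×[9,13], reject
7. q=(12,0) nearest=3 d=4 new=(12,0) → add node 5 parent=3 cost=12
8. q=(2,4) nearest=1 d=3 new=(2,4) → add node 6 parent=1 cost=7
9. q=(12,25) nearest=2 d=17 new=(8,12) → blocked by [5,7]×[9,13], reject
10. q=(8,9) nearest=2 d=4 new=(8,9) → add node 7 parent=2 cost=12
11. q=(9,22) nearest=7 d=13 new=(9,13) → add node 8 parent=7 cost=16
12. q=(2,14) nearest=2 d=6 new=(2,12) → blocked by [1,3]×[7,15], reject
13. q=(1,29) nearest=8 d=16 new=(5,17) → add node 9 parent=8 cost=20
14. q=(12,28) nearest=9 d=11 new=(9,21) → blocked by [8,12]×[18,23], reject
15. q=(4,31) nearest=9 d=14 new=(4,21) → add node 10 parent=9 cost=24
16. q=(11,17) nearest=8 d=4 new=(11,17) → add node 11 parent=8 cost=20
17. q=(6,7) nearest=2 d=2 new=(6,7) → add node 12 parent=2 cost=10
18. q=(16,20) nearest=11 d=5 new=(15,20) → add node 13 parent=11 cost=24
19. q=(0,9) nearest=2 d=4 new=(0,9) → blocked by [1,3]×[7,15], reject
20. q=(6,9) nearest=2 d=2 new=(6,9) → blocked by [5,7]×[9,13], reject
21. q=(14,27) nearest=13 d=7 new=(14,24) → add node 14 parent=13 cost=28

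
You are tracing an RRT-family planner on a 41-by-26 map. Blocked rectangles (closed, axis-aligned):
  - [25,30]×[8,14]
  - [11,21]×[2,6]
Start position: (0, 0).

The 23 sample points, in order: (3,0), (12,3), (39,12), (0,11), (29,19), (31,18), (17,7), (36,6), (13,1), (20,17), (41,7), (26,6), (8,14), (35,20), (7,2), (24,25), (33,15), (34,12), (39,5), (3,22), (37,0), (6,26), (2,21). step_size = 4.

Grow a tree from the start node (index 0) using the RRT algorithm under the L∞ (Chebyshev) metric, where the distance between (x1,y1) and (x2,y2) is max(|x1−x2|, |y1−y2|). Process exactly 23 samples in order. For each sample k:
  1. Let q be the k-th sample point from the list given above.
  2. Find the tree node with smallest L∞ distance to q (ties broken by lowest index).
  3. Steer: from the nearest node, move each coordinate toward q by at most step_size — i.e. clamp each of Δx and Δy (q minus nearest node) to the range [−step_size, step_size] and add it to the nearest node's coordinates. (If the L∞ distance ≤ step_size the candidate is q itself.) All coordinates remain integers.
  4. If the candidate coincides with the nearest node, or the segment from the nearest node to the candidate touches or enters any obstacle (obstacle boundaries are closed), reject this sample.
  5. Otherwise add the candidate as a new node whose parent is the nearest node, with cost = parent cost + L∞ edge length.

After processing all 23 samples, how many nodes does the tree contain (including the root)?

1. q=(3,0) nearest=0 d=3 new=(3,0) → add node 1 parent=0 cost=3
2. q=(12,3) nearest=1 d=9 new=(7,3) → add node 2 parent=1 cost=7
3. q=(39,12) nearest=2 d=32 new=(11,7) → add node 3 parent=2 cost=11
4. q=(0,11) nearest=2 d=8 new=(3,7) → add node 4 parent=2 cost=11
5. q=(29,19) nearest=3 d=18 new=(15,11) → add node 5 parent=3 cost=15
6. q=(31,18) nearest=5 d=16 new=(19,15) → add node 6 parent=5 cost=19
7. q=(17,7) nearest=5 d=4 new=(17,7) → add node 7 parent=5 cost=19
8. q=(36,6) nearest=6 d=17 new=(23,11) → add node 8 parent=6 cost=23
9. q=(13,1) nearest=2 d=6 new=(11,1) → add node 9 parent=2 cost=11
10. q=(20,17) nearest=6 d=2 new=(20,17) → add node 10 parent=6 cost=21
11. q=(41,7) nearest=8 d=18 new=(27,7) → blocked by [25,30]×[8,14], reject
12. q=(26,6) nearest=8 d=5 new=(26,7) → blocked by [25,30]×[8,14], reject
13. q=(8,14) nearest=3 d=7 new=(8,11) → add node 11 parent=3 cost=15
14. q=(35,20) nearest=8 d=12 new=(27,15) → blocked by [25,30]×[8,14], reject
15. q=(7,2) nearest=2 d=1 new=(7,2) → add node 12 parent=2 cost=8
16. q=(24,25) nearest=10 d=8 new=(24,21) → add node 13 parent=10 cost=25
17. q=(33,15) nearest=13 d=9 new=(28,17) → add node 14 parent=13 cost=29
18. q=(34,12) nearest=14 d=6 new=(32,13) → add node 15 parent=14 cost=33
19. q=(39,5) nearest=15 d=8 new=(36,9) → add node 16 parent=15 cost=37
20. q=(3,22) nearest=11 d=11 new=(4,15) → add node 17 parent=11 cost=19
21. q=(37,0) nearest=16 d=9 new=(37,5) → add node 18 parent=16 cost=41
22. q=(6,26) nearest=17 d=11 new=(6,19) → add node 19 parent=17 cost=23
23. q=(2,21) nearest=19 d=4 new=(2,21) → add node 20 parent=19 cost=27

Node count: 21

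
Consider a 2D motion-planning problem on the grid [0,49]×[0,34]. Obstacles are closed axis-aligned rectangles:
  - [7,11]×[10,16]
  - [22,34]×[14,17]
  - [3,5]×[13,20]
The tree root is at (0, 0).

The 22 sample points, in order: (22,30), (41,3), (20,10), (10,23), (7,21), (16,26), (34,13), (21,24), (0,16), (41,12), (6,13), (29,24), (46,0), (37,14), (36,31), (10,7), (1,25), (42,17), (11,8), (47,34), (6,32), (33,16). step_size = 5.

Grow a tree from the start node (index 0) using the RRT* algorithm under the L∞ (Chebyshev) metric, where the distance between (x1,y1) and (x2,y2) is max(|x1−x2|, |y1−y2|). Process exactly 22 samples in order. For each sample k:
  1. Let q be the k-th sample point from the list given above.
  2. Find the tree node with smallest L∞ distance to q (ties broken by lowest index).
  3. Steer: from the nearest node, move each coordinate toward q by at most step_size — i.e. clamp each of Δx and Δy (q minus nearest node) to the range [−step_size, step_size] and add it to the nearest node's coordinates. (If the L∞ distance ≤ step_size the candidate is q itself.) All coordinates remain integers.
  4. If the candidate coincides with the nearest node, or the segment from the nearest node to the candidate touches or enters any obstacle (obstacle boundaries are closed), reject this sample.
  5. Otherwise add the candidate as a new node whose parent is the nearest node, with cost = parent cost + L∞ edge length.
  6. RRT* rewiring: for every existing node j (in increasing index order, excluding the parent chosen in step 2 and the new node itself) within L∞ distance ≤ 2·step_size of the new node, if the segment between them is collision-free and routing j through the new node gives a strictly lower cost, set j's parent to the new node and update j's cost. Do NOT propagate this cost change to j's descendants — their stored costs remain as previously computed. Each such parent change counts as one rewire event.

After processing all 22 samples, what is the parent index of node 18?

1. q=(22,30) nearest=0 d=30 new=(5,5) → add node 1 parent=0 cost=5
2. q=(41,3) nearest=1 d=36 new=(10,3) → add node 2 parent=1 cost=10
3. q=(20,10) nearest=2 d=10 new=(15,8) → add node 3 parent=2 cost=15
4. q=(10,23) nearest=3 d=15 new=(10,13) → blocked by [7,11]×[10,16], reject
5. q=(7,21) nearest=3 d=13 new=(10,13) → blocked by [7,11]×[10,16], reject
6. q=(16,26) nearest=3 d=18 new=(16,13) → add node 4 parent=3 cost=20
7. q=(34,13) nearest=4 d=18 new=(21,13) → add node 5 parent=4 cost=25
8. q=(21,24) nearest=4 d=11 new=(21,18) → add node 6 parent=4 cost=25
9. q=(0,16) nearest=1 d=11 new=(0,10) → add node 7 parent=1 cost=10
10. q=(41,12) nearest=5 d=20 new=(26,12) → add node 8 parent=5 cost=30
11. q=(6,13) nearest=7 d=6 new=(5,13) → blocked by [3,5]×[13,20], reject
12. q=(29,24) nearest=6 d=8 new=(26,23) → add node 9 parent=6 cost=30
13. q=(46,0) nearest=8 d=20 new=(31,7) → add node 10 parent=8 cost=35
14. q=(37,14) nearest=10 d=7 new=(36,12) → add node 11 parent=10 cost=40
15. q=(36,31) nearest=9 d=10 new=(31,28) → add node 12 parent=9 cost=35
16. q=(10,7) nearest=2 d=4 new=(10,7) → add node 13 parent=2 cost=14
17. q=(1,25) nearest=4 d=15 new=(11,18) → add node 14 parent=4 cost=25
18. q=(42,17) nearest=11 d=6 new=(41,17) → add node 15 parent=11 cost=45
19. q=(11,8) nearest=13 d=1 new=(11,8) → add node 16 parent=13 cost=15
20. q=(47,34) nearest=12 d=16 new=(36,33) → add node 17 parent=12 cost=40
21. q=(6,32) nearest=14 d=14 new=(6,23) → add node 18 parent=14 cost=30
22. q=(33,16) nearest=11 d=4 new=(33,16) → blocked by [22,34]×[14,17], reject

Parent of node 18: 14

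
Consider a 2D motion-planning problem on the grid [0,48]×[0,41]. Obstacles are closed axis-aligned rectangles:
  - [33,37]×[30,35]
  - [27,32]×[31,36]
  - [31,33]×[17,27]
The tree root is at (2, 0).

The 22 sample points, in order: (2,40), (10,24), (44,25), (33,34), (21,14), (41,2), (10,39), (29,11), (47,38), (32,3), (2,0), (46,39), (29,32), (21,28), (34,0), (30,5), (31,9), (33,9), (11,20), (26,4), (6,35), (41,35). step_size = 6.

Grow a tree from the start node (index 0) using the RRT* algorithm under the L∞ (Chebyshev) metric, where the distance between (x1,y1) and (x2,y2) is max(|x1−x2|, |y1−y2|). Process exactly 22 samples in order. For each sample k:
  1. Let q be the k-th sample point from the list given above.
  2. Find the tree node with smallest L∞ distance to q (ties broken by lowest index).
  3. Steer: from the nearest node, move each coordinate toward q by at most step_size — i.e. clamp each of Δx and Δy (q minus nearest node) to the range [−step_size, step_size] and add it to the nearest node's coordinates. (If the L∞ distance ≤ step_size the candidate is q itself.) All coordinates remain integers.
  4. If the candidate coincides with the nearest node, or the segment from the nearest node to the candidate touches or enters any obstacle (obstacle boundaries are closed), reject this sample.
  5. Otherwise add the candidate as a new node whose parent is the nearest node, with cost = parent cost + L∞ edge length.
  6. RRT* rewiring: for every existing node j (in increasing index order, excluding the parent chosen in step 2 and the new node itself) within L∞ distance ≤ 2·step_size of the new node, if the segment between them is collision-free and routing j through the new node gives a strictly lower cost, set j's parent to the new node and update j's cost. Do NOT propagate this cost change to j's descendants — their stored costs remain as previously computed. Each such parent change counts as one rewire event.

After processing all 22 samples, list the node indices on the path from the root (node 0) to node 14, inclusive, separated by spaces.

1. q=(2,40) nearest=0 d=40 new=(2,6) → add node 1 parent=0 cost=6
2. q=(10,24) nearest=1 d=18 new=(8,12) → add node 2 parent=1 cost=12
3. q=(44,25) nearest=2 d=36 new=(14,18) → add node 3 parent=2 cost=18
4. q=(33,34) nearest=3 d=19 new=(20,24) → add node 4 parent=3 cost=24
5. q=(21,14) nearest=3 d=7 new=(20,14) → add node 5 parent=3 cost=24
6. q=(41,2) nearest=5 d=21 new=(26,8) → add node 6 parent=5 cost=30
7. q=(10,39) nearest=4 d=15 new=(14,30) → add node 7 parent=4 cost=30
8. q=(29,11) nearest=6 d=3 new=(29,11) → add node 8 parent=6 cost=33
9. q=(47,38) nearest=4 d=27 new=(26,30) → add node 9 parent=4 cost=30
10. q=(32,3) nearest=6 d=6 new=(32,3) → add node 10 parent=6 cost=36
11. q=(2,0) nearest=0 d=0 → coincident, reject
12. q=(46,39) nearest=9 d=20 new=(32,36) → blocked by [27,32]×[31,36], reject
13. q=(29,32) nearest=9 d=3 new=(29,32) → blocked by [27,32]×[31,36], reject
14. q=(21,28) nearest=4 d=4 new=(21,28) → add node 11 parent=4 cost=28
15. q=(34,0) nearest=10 d=3 new=(34,0) → add node 12 parent=10 cost=39
16. q=(30,5) nearest=10 d=2 new=(30,5) → add node 13 parent=10 cost=38
17. q=(31,9) nearest=8 d=2 new=(31,9) → add node 14 parent=8 cost=35
18. q=(33,9) nearest=14 d=2 new=(33,9) → add node 15 parent=14 cost=37
19. q=(11,20) nearest=3 d=3 new=(11,20) → add node 16 parent=3 cost=21
20. q=(26,4) nearest=6 d=4 new=(26,4) → add node 17 parent=6 cost=34
21. q=(6,35) nearest=7 d=8 new=(8,35) → add node 18 parent=7 cost=36
22. q=(41,35) nearest=9 d=15 new=(32,35) → blocked by [27,32]×[31,36], reject

Path: 0 1 2 3 5 6 8 14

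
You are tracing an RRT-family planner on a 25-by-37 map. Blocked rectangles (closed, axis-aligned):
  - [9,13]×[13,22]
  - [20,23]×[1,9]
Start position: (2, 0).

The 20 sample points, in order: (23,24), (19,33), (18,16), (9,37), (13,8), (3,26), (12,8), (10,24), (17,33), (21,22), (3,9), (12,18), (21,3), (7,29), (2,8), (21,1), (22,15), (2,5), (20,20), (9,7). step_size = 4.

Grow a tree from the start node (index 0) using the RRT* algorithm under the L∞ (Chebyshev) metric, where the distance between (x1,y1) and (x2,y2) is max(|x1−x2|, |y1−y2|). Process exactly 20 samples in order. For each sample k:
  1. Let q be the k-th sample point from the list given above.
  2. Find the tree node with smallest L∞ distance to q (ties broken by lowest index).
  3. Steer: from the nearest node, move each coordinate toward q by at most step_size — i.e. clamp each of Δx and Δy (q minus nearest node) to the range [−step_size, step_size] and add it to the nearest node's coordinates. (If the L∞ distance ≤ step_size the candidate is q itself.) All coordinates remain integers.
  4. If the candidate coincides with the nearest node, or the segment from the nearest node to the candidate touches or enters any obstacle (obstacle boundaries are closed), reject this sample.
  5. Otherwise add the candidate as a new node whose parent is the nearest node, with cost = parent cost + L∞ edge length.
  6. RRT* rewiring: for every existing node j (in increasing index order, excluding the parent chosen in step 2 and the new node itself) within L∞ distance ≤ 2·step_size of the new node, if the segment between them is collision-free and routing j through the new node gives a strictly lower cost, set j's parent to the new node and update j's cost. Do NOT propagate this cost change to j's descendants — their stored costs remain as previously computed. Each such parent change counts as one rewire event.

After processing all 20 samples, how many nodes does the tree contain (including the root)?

Node count: 15

1. q=(23,24) nearest=0 d=24 new=(6,4) → add node 1 parent=0 cost=4
2. q=(19,33) nearest=1 d=29 new=(10,8) → add node 2 parent=1 cost=8
3. q=(18,16) nearest=2 d=8 new=(14,12) → add node 3 parent=2 cost=12
4. q=(9,37) nearest=3 d=25 new=(10,16) → blocked by [9,13]×[13,22], reject
5. q=(13,8) nearest=2 d=3 new=(13,8) → add node 4 parent=2 cost=11
6. q=(3,26) nearest=3 d=14 new=(10,16) → blocked by [9,13]×[13,22], reject
7. q=(12,8) nearest=4 d=1 new=(12,8) → add node 5 parent=4 cost=12
8. q=(10,24) nearest=3 d=12 new=(10,16) → blocked by [9,13]×[13,22], reject
9. q=(17,33) nearest=3 d=21 new=(17,16) → add node 6 parent=3 cost=16
10. q=(21,22) nearest=6 d=6 new=(21,20) → add node 7 parent=6 cost=20
11. q=(3,9) nearest=1 d=5 new=(3,8) → add node 8 parent=1 cost=8
12. q=(12,18) nearest=6 d=5 new=(13,18) → blocked by [9,13]×[13,22], reject
13. q=(21,3) nearest=4 d=8 new=(17,4) → add node 9 parent=4 cost=15
14. q=(7,29) nearest=6 d=13 new=(13,20) → blocked by [9,13]×[13,22], reject
15. q=(2,8) nearest=8 d=1 new=(2,8) → add node 10 parent=8 cost=9
16. q=(21,1) nearest=9 d=4 new=(21,1) → blocked by [20,23]×[1,9], reject
17. q=(22,15) nearest=6 d=5 new=(21,15) → add node 11 parent=6 cost=20
18. q=(2,5) nearest=8 d=3 new=(2,5) → add node 12 parent=8 cost=11
19. q=(20,20) nearest=7 d=1 new=(20,20) → add node 13 parent=7 cost=21
20. q=(9,7) nearest=2 d=1 new=(9,7) → add node 14 parent=2 cost=9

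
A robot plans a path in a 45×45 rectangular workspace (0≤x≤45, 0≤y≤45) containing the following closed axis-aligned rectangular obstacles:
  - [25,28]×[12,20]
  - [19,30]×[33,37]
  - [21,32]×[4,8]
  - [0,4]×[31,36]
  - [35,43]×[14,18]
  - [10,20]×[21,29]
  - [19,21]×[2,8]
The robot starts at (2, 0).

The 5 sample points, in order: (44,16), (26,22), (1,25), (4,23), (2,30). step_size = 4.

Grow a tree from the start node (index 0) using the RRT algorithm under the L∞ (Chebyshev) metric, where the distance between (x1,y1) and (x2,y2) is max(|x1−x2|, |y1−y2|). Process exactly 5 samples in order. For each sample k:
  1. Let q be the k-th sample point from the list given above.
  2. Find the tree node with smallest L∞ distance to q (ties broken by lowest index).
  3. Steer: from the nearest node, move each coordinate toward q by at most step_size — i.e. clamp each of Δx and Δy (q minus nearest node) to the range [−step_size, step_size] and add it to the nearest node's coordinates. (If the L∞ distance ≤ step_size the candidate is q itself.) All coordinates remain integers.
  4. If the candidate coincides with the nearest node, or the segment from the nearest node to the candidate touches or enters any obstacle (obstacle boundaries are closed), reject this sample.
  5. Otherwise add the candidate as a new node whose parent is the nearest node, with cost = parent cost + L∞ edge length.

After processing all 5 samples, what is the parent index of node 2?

Parent of node 2: 1

1. q=(44,16) nearest=0 d=42 new=(6,4) → add node 1 parent=0 cost=4
2. q=(26,22) nearest=1 d=20 new=(10,8) → add node 2 parent=1 cost=8
3. q=(1,25) nearest=2 d=17 new=(6,12) → add node 3 parent=2 cost=12
4. q=(4,23) nearest=3 d=11 new=(4,16) → add node 4 parent=3 cost=16
5. q=(2,30) nearest=4 d=14 new=(2,20) → add node 5 parent=4 cost=20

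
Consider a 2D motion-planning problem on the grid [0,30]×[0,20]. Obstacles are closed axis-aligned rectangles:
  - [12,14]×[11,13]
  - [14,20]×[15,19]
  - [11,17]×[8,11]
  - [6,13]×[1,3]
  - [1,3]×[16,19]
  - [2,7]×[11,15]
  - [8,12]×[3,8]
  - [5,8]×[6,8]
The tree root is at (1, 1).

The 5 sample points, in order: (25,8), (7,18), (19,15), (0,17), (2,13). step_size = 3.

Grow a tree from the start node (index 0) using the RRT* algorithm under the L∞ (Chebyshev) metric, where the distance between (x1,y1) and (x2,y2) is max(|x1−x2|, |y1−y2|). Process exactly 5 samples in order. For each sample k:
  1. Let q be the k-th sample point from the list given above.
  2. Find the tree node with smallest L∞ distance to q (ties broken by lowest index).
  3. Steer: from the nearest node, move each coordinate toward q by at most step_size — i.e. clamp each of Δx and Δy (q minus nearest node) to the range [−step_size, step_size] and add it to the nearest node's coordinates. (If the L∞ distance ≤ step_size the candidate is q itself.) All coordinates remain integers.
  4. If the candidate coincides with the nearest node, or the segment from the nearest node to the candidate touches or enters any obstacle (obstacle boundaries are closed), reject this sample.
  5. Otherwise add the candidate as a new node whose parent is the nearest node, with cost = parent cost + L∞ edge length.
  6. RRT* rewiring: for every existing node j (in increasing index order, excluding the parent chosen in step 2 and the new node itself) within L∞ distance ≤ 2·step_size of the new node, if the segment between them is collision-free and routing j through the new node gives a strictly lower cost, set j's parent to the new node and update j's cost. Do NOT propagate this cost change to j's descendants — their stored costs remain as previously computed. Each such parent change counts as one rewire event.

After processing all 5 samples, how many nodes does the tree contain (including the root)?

Node count: 4

1. q=(25,8) nearest=0 d=24 new=(4,4) → add node 1 parent=0 cost=3
2. q=(7,18) nearest=1 d=14 new=(7,7) → blocked by [5,8]×[6,8], reject
3. q=(19,15) nearest=1 d=15 new=(7,7) → blocked by [5,8]×[6,8], reject
4. q=(0,17) nearest=1 d=13 new=(1,7) → add node 2 parent=1 cost=6
5. q=(2,13) nearest=2 d=6 new=(2,10) → add node 3 parent=2 cost=9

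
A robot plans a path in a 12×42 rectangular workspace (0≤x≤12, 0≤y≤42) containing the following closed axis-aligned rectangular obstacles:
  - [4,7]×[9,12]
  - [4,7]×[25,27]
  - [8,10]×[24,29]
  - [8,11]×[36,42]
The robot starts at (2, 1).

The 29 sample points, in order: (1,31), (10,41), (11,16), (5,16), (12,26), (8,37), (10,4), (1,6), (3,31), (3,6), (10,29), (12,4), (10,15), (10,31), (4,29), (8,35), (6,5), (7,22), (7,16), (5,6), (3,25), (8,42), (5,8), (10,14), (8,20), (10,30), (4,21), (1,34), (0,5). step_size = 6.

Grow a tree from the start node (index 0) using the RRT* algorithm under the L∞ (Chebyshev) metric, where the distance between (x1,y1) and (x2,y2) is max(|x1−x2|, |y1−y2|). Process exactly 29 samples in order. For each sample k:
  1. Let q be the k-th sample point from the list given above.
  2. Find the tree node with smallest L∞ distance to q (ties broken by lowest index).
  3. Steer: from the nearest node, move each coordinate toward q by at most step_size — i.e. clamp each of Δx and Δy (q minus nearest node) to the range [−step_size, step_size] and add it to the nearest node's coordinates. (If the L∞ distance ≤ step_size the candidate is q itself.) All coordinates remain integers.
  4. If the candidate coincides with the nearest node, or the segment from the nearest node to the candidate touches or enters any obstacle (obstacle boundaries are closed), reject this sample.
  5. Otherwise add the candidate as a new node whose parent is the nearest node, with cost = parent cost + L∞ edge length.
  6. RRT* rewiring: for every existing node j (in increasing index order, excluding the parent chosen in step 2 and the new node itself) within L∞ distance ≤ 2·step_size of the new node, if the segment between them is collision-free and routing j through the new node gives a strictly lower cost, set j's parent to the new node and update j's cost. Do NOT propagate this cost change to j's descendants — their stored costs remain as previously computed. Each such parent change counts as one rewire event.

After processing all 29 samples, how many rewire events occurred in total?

1. q=(1,31) nearest=0 d=30 new=(1,7) → add node 1 parent=0 cost=6
2. q=(10,41) nearest=1 d=34 new=(7,13) → blocked by [4,7]×[9,12], reject
3. q=(11,16) nearest=1 d=10 new=(7,13) → blocked by [4,7]×[9,12], reject
4. q=(5,16) nearest=1 d=9 new=(5,13) → blocked by [4,7]×[9,12], reject
5. q=(12,26) nearest=1 d=19 new=(7,13) → blocked by [4,7]×[9,12], reject
6. q=(8,37) nearest=1 d=30 new=(7,13) → blocked by [4,7]×[9,12], reject
7. q=(10,4) nearest=0 d=8 new=(8,4) → add node 2 parent=0 cost=6
8. q=(1,6) nearest=1 d=1 new=(1,6) → add node 3 parent=1 cost=7
9. q=(3,31) nearest=1 d=24 new=(3,13) → add node 4 parent=1 cost=12
10. q=(3,6) nearest=1 d=2 new=(3,6) → add node 5 parent=1 cost=8
11. q=(10,29) nearest=4 d=16 new=(9,19) → add node 6 parent=4 cost=18
12. q=(12,4) nearest=2 d=4 new=(12,4) → add node 7 parent=2 cost=10
13. q=(10,15) nearest=6 d=4 new=(10,15) → add node 8 parent=6 cost=22
14. q=(10,31) nearest=6 d=12 new=(10,25) → blocked by [8,10]×[24,29], reject
15. q=(4,29) nearest=6 d=10 new=(4,25) → blocked by [4,7]×[25,27], reject
16. q=(8,35) nearest=6 d=16 new=(8,25) → blocked by [8,10]×[24,29], reject
17. q=(6,5) nearest=2 d=2 new=(6,5) → add node 9 parent=2 cost=8; rewire 8→9 (18<22)
18. q=(7,22) nearest=6 d=3 new=(7,22) → add node 10 parent=6 cost=21
19. q=(7,16) nearest=6 d=3 new=(7,16) → add node 11 parent=6 cost=21
20. q=(5,6) nearest=9 d=1 new=(5,6) → add node 12 parent=9 cost=9
21. q=(3,25) nearest=10 d=4 new=(3,25) → add node 13 parent=10 cost=25
22. q=(8,42) nearest=13 d=17 new=(8,31) → blocked by [4,7]×[25,27], reject
23. q=(5,8) nearest=5 d=2 new=(5,8) → add node 14 parent=5 cost=10
24. q=(10,14) nearest=8 d=1 new=(10,14) → add node 15 parent=8 cost=19
25. q=(8,20) nearest=6 d=1 new=(8,20) → add node 16 parent=6 cost=19; rewire 13→16 (24<25)
26. q=(10,30) nearest=13 d=7 new=(9,30) → blocked by [4,7]×[25,27], reject
27. q=(4,21) nearest=10 d=3 new=(4,21) → add node 17 parent=10 cost=24
28. q=(1,34) nearest=13 d=9 new=(1,31) → add node 18 parent=13 cost=30
29. q=(0,5) nearest=3 d=1 new=(0,5) → add node 19 parent=3 cost=8

Rewire events: 2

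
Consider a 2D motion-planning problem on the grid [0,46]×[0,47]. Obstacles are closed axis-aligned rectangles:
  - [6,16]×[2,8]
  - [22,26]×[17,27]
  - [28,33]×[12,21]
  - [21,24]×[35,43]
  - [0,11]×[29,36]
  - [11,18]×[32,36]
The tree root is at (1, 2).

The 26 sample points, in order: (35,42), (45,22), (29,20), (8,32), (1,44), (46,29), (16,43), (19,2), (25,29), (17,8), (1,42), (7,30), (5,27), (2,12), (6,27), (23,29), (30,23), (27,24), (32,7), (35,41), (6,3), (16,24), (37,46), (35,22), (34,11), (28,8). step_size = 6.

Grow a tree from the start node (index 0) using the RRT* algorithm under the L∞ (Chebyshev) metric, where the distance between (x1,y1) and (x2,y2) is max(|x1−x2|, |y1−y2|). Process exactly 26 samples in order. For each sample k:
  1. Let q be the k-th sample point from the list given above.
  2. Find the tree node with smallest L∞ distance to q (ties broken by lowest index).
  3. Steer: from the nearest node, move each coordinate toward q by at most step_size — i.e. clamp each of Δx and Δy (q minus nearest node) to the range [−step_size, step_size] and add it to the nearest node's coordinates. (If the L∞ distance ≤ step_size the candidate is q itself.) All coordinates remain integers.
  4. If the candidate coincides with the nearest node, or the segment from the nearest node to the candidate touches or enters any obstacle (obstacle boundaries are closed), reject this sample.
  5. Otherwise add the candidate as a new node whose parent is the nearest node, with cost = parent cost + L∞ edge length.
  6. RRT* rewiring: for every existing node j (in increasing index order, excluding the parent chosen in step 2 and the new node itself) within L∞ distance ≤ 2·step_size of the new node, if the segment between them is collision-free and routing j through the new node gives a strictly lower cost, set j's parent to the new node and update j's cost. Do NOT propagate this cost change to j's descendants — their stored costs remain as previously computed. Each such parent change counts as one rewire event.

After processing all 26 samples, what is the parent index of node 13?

Parent of node 13: 10

1. q=(35,42) nearest=0 d=40 new=(7,8) → blocked by [6,16]×[2,8], reject
2. q=(45,22) nearest=0 d=44 new=(7,8) → blocked by [6,16]×[2,8], reject
3. q=(29,20) nearest=0 d=28 new=(7,8) → blocked by [6,16]×[2,8], reject
4. q=(8,32) nearest=0 d=30 new=(7,8) → blocked by [6,16]×[2,8], reject
5. q=(1,44) nearest=0 d=42 new=(1,8) → add node 1 parent=0 cost=6
6. q=(46,29) nearest=0 d=45 new=(7,8) → blocked by [6,16]×[2,8], reject
7. q=(16,43) nearest=1 d=35 new=(7,14) → add node 2 parent=1 cost=12
8. q=(19,2) nearest=2 d=12 new=(13,8) → blocked by [6,16]×[2,8], reject
9. q=(25,29) nearest=2 d=18 new=(13,20) → add node 3 parent=2 cost=18
10. q=(17,8) nearest=2 d=10 new=(13,8) → blocked by [6,16]×[2,8], reject
11. q=(1,42) nearest=3 d=22 new=(7,26) → add node 4 parent=3 cost=24
12. q=(7,30) nearest=4 d=4 new=(7,30) → blocked by [0,11]×[29,36], reject
13. q=(5,27) nearest=4 d=2 new=(5,27) → add node 5 parent=4 cost=26
14. q=(2,12) nearest=1 d=4 new=(2,12) → add node 6 parent=1 cost=10
15. q=(6,27) nearest=4 d=1 new=(6,27) → add node 7 parent=4 cost=25
16. q=(23,29) nearest=3 d=10 new=(19,26) → add node 8 parent=3 cost=24
17. q=(30,23) nearest=8 d=11 new=(25,23) → blocked by [22,26]×[17,27], reject
18. q=(27,24) nearest=8 d=8 new=(25,24) → blocked by [22,26]×[17,27], reject
19. q=(32,7) nearest=3 d=19 new=(19,14) → add node 9 parent=3 cost=24
20. q=(35,41) nearest=8 d=16 new=(25,32) → add node 10 parent=8 cost=30
21. q=(6,3) nearest=0 d=5 new=(6,3) → blocked by [6,16]×[2,8], reject
22. q=(16,24) nearest=8 d=3 new=(16,24) → add node 11 parent=8 cost=27
23. q=(37,46) nearest=10 d=14 new=(31,38) → add node 12 parent=10 cost=36
24. q=(35,22) nearest=10 d=10 new=(31,26) → add node 13 parent=10 cost=36
25. q=(34,11) nearest=8 d=15 new=(25,20) → blocked by [22,26]×[17,27], reject
26. q=(28,8) nearest=9 d=9 new=(25,8) → add node 14 parent=9 cost=30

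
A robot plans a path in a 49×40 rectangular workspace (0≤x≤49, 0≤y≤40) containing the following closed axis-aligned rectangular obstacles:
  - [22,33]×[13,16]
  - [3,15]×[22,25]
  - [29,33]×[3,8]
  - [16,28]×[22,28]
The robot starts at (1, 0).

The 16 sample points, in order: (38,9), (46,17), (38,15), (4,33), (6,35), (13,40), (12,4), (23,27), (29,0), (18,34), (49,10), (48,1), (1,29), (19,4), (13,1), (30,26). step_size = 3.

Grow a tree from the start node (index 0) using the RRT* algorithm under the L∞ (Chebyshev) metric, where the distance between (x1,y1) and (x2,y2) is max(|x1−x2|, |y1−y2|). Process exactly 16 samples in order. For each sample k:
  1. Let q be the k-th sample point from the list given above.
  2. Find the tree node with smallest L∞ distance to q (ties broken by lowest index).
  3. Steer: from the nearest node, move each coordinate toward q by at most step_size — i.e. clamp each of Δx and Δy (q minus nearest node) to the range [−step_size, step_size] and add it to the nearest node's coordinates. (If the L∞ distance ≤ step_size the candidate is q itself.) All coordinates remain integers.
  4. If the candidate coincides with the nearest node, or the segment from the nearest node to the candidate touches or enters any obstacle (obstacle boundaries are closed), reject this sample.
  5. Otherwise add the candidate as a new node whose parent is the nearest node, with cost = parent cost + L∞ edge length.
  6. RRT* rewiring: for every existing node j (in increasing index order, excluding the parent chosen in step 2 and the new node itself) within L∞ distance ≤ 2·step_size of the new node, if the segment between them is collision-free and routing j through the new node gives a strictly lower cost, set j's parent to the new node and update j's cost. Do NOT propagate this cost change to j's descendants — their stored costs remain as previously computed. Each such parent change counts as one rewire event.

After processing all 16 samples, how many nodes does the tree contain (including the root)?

Node count: 16

1. q=(38,9) nearest=0 d=37 new=(4,3) → add node 1 parent=0 cost=3
2. q=(46,17) nearest=1 d=42 new=(7,6) → add node 2 parent=1 cost=6
3. q=(38,15) nearest=2 d=31 new=(10,9) → add node 3 parent=2 cost=9
4. q=(4,33) nearest=3 d=24 new=(7,12) → add node 4 parent=3 cost=12
5. q=(6,35) nearest=4 d=23 new=(6,15) → add node 5 parent=4 cost=15
6. q=(13,40) nearest=5 d=25 new=(9,18) → add node 6 parent=5 cost=18
7. q=(12,4) nearest=2 d=5 new=(10,4) → add node 7 parent=2 cost=9
8. q=(23,27) nearest=6 d=14 new=(12,21) → add node 8 parent=6 cost=21
9. q=(29,0) nearest=3 d=19 new=(13,6) → add node 9 parent=3 cost=12
10. q=(18,34) nearest=8 d=13 new=(15,24) → blocked by [3,15]×[22,25], reject
11. q=(49,10) nearest=9 d=36 new=(16,9) → add node 10 parent=9 cost=15
12. q=(48,1) nearest=10 d=32 new=(19,6) → add node 11 parent=10 cost=18
13. q=(1,29) nearest=6 d=11 new=(6,21) → add node 12 parent=6 cost=21
14. q=(19,4) nearest=11 d=2 new=(19,4) → add node 13 parent=11 cost=20
15. q=(13,1) nearest=7 d=3 new=(13,1) → add node 14 parent=7 cost=12; rewire 13→14 (18<20)
16. q=(30,26) nearest=10 d=17 new=(19,12) → add node 15 parent=10 cost=18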